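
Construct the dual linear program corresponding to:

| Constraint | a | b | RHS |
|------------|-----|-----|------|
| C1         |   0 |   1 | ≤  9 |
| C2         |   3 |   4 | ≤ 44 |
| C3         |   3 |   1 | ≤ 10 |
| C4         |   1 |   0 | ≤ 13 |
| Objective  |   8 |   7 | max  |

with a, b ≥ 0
Minimize: z = 9y1 + 44y2 + 10y3 + 13y4

Subject to:
  C1: -3y2 - 3y3 - y4 ≤ -8
  C2: -y1 - 4y2 - y3 ≤ -7
  y1, y2, y3, y4 ≥ 0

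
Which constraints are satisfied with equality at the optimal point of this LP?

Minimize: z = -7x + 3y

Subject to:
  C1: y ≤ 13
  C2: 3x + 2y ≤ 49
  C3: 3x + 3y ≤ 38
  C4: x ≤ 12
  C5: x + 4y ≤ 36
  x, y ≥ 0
Optimal: x = 12, y = 0
Binding: C4, y ≥ 0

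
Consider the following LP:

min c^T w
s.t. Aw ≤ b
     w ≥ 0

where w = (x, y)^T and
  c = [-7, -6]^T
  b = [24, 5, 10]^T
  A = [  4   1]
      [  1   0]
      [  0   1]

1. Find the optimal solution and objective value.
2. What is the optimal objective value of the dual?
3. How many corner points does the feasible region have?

1. x = 3.5, y = 10, z = -84.5
2. -84.5 (by strong duality, equal to the primal optimum)
3. 5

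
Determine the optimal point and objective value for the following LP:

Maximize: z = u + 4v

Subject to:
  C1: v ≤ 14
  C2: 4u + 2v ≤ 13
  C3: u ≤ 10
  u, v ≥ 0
Each vertex is the intersection of two constraint boundaries that also satisfies all remaining constraints:
  u = 0 and v = 0 → (0, 0)
  4u + 2v = 13 and v = 0 → (3.25, 0)
  4u + 2v = 13 and u = 0 → (0, 6.5)

Evaluating z = u + 4v at each vertex:
  (0, 0): z = 0
  (3.25, 0): z = 3.25
  (0, 6.5): z = 26

The maximum is at (0, 6.5) with z = 26.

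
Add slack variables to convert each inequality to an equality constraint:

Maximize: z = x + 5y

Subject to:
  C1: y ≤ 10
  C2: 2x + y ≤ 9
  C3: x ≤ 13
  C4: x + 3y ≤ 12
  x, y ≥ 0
max z = x + 5y

s.t.
  y + s1 = 10
  2x + y + s2 = 9
  x + s3 = 13
  x + 3y + s4 = 12
  x, y, s1, s2, s3, s4 ≥ 0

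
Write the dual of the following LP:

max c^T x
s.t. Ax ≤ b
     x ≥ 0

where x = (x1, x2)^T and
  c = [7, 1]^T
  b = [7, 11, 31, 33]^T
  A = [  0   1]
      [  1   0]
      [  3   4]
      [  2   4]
Minimize: z = 7y1 + 11y2 + 31y3 + 33y4

Subject to:
  C1: -y2 - 3y3 - 2y4 ≤ -7
  C2: -y1 - 4y3 - 4y4 ≤ -1
  y1, y2, y3, y4 ≥ 0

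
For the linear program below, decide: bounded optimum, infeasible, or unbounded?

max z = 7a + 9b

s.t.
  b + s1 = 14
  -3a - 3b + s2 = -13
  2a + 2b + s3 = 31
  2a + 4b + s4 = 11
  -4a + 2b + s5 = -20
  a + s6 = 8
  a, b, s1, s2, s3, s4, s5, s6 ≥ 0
The point (5.5, 0) satisfies every constraint, so the LP is feasible; the constraints give a ≤ 8 and b ≤ 14, which with a, b ≥ 0 keep the feasible region inside a bounded box. A feasible, bounded LP attains a finite optimum at a vertex.

Evaluating z = 7a + 9b at each vertex:
  (5, 0): z = 35
  (5.5, 0): z = 38.5
  (5.1, 0.2): z = 37.5

Feasible with finite optimum z* = 38.5 at (5.5, 0).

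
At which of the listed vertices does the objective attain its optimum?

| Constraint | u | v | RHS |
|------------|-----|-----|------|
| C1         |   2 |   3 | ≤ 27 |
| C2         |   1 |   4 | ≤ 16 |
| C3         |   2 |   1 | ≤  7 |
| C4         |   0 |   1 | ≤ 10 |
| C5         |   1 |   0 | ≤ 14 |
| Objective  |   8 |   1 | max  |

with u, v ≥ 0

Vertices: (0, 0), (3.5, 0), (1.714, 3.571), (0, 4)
Evaluating z = 8u + v at each vertex:
  (0, 0): z = 0
  (3.5, 0): z = 28
  (1.714, 3.571): z = 17.29
  (0, 4): z = 4

The largest value is z = 28, attained at (3.5, 0).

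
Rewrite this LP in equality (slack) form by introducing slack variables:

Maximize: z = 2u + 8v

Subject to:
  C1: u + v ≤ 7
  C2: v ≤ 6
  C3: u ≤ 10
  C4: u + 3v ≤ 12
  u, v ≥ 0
max z = 2u + 8v

s.t.
  u + v + s1 = 7
  v + s2 = 6
  u + s3 = 10
  u + 3v + s4 = 12
  u, v, s1, s2, s3, s4 ≥ 0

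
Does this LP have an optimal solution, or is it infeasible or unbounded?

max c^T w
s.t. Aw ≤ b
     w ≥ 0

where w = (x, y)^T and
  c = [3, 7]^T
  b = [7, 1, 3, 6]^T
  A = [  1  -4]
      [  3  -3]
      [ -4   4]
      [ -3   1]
Feasible point: (0, 0) satisfies every constraint, so the LP is feasible.
Direction d = (1, 1): for each constraint row a, a·d ≤ 0 —
  (1)(1) + (-4)(1) = -3 ≤ 0
  (3)(1) + (-3)(1) = 0 ≤ 0
  (-4)(1) + (4)(1) = 0 ≤ 0
  (-3)(1) + (1)(1) = -2 ≤ 0
and d ≥ 0, so (0, 0) + t·d stays feasible for every t ≥ 0. Along this ray z = 3x + 7y changes by 10 per unit t, so z → +∞.

Unbounded — the objective can increase without bound over the feasible region.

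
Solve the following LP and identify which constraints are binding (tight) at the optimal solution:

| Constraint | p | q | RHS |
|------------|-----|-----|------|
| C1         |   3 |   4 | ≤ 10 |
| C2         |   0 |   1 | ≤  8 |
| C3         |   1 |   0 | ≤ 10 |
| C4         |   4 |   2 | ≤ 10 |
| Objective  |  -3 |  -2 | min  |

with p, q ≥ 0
Optimal: p = 2, q = 1
Slack at optimum:
  C1: slack = 0 (binding)
  C2: slack = 7
  C3: slack = 8
  C4: slack = 0 (binding)
  p ≥ 0: p = 2
  q ≥ 0: q = 1
Binding constraints: C1, C4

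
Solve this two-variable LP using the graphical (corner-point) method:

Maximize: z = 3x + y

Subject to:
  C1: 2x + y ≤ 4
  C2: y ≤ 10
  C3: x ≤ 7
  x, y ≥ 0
Each vertex is the intersection of two constraint boundaries that also satisfies all remaining constraints:
  x = 0 and y = 0 → (0, 0)
  2x + y = 4 and y = 0 → (2, 0)
  2x + y = 4 and x = 0 → (0, 4)

Evaluating z = 3x + y at each vertex:
  (0, 0): z = 0
  (2, 0): z = 6
  (0, 4): z = 4

The maximum is at (2, 0) with z = 6.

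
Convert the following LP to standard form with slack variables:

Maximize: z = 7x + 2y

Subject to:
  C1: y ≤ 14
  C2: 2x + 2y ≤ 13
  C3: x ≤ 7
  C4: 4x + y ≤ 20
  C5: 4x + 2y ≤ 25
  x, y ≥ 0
max z = 7x + 2y

s.t.
  y + s1 = 14
  2x + 2y + s2 = 13
  x + s3 = 7
  4x + y + s4 = 20
  4x + 2y + s5 = 25
  x, y, s1, s2, s3, s4, s5 ≥ 0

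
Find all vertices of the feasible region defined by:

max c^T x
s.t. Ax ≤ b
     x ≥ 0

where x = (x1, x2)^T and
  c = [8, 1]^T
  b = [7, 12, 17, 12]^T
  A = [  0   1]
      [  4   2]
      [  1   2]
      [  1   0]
Each vertex is the intersection of two constraint boundaries that also satisfies all remaining constraints:
  x1 = 0 and x2 = 0 → (0, 0)
  4x1 + 2x2 = 12 and x2 = 0 → (3, 0)
  4x1 + 2x2 = 12 and x1 = 0 → (0, 6)

Vertices: (0, 0), (3, 0), (0, 6)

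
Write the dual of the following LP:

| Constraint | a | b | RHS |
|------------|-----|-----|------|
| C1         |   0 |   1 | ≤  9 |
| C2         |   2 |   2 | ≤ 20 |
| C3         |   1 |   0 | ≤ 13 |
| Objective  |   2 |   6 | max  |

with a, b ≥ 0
Minimize: z = 9y1 + 20y2 + 13y3

Subject to:
  C1: -2y2 - y3 ≤ -2
  C2: -y1 - 2y2 ≤ -6
  y1, y2, y3 ≥ 0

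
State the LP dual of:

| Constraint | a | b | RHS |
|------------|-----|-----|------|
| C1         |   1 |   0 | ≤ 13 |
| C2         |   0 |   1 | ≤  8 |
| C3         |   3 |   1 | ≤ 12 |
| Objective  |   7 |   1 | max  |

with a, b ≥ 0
Minimize: z = 13y1 + 8y2 + 12y3

Subject to:
  C1: -y1 - 3y3 ≤ -7
  C2: -y2 - y3 ≤ -1
  y1, y2, y3 ≥ 0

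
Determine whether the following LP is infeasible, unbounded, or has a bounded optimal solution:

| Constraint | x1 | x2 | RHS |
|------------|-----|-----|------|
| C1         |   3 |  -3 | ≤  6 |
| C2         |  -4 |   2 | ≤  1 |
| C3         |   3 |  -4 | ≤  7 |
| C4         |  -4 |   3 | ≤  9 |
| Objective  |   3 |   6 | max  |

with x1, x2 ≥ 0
Feasible point: (0, 0) satisfies every constraint, so the LP is feasible.
Direction d = (1, 1): for each constraint row a, a·d ≤ 0 —
  (3)(1) + (-3)(1) = 0 ≤ 0
  (-4)(1) + (2)(1) = -2 ≤ 0
  (3)(1) + (-4)(1) = -1 ≤ 0
  (-4)(1) + (3)(1) = -1 ≤ 0
and d ≥ 0, so (0, 0) + t·d stays feasible for every t ≥ 0. Along this ray z = 3x1 + 6x2 changes by 9 per unit t, so z → +∞.

Unbounded: there is a feasible ray along which z → +∞.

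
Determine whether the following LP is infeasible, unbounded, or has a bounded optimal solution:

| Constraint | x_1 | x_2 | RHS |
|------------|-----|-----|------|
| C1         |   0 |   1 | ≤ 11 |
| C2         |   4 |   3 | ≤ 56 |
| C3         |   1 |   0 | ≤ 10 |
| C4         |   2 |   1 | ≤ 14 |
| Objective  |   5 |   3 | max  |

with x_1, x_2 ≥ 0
The point (1.5, 11) satisfies every constraint, so the LP is feasible; the constraints give x_1 ≤ 10 and x_2 ≤ 11, which with x_1, x_2 ≥ 0 keep the feasible region inside a bounded box. A feasible, bounded LP attains a finite optimum at a vertex.

Bounded optimum: z* = 40.5 at (1.5, 11).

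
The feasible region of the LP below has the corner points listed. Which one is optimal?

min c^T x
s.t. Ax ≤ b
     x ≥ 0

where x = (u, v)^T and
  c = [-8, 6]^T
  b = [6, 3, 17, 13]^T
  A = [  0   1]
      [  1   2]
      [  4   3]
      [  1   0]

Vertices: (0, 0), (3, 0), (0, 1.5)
(3, 0) with z = -24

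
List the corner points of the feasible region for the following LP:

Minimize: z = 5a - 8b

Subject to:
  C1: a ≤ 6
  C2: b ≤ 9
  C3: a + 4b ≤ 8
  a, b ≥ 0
Each vertex is the intersection of two constraint boundaries that also satisfies all remaining constraints:
  a = 0 and b = 0 → (0, 0)
  a = 6 and b = 0 → (6, 0)
  a = 6 and a + 4b = 8 → (6, 0.5)
  a + 4b = 8 and a = 0 → (0, 2)

Vertices: (0, 0), (6, 0), (6, 0.5), (0, 2)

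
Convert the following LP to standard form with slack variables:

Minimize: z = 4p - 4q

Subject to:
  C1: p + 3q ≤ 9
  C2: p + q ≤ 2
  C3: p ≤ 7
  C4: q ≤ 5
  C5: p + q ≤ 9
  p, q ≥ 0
min z = 4p - 4q

s.t.
  p + 3q + s1 = 9
  p + q + s2 = 2
  p + s3 = 7
  q + s4 = 5
  p + q + s5 = 9
  p, q, s1, s2, s3, s4, s5 ≥ 0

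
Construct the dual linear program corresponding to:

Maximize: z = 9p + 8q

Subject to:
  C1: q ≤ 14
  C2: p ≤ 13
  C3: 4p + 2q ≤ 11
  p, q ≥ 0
Minimize: z = 14y1 + 13y2 + 11y3

Subject to:
  C1: -y2 - 4y3 ≤ -9
  C2: -y1 - 2y3 ≤ -8
  y1, y2, y3 ≥ 0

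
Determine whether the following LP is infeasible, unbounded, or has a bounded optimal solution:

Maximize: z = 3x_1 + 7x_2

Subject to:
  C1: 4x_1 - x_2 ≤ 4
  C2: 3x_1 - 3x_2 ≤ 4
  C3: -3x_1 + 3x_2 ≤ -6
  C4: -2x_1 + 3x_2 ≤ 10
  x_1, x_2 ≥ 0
C2 requires 3x_1 - 3x_2 ≤ 4, while C3 (-3x_1 + 3x_2 ≤ -6) is equivalent to 3x_1 - 3x_2 ≥ 6. Together they would need 6 ≤ 3x_1 - 3x_2 ≤ 4, which is impossible since 6 > 4. No point satisfies all constraints.

Infeasible: no point satisfies all constraints simultaneously.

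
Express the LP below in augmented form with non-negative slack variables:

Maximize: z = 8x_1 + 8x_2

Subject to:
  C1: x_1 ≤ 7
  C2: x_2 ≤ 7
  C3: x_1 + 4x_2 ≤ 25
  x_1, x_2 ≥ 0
max z = 8x_1 + 8x_2

s.t.
  x_1 + s1 = 7
  x_2 + s2 = 7
  x_1 + 4x_2 + s3 = 25
  x_1, x_2, s1, s2, s3 ≥ 0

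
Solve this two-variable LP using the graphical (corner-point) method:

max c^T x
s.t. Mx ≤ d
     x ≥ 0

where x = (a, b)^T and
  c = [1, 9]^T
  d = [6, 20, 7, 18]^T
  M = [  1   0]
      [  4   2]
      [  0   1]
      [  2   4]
Each vertex is the intersection of two constraint boundaries that also satisfies all remaining constraints:
  a = 0 and b = 0 → (0, 0)
  4a + 2b = 20 and b = 0 → (5, 0)
  4a + 2b = 20 and 2a + 4b = 18 → (3.667, 2.667)
  2a + 4b = 18 and a = 0 → (0, 4.5)

Evaluating z = a + 9b at each vertex:
  (0, 0): z = 0
  (5, 0): z = 5
  (3.667, 2.667): z = 27.67
  (0, 4.5): z = 40.5

The maximum is at (0, 4.5) with z = 40.5.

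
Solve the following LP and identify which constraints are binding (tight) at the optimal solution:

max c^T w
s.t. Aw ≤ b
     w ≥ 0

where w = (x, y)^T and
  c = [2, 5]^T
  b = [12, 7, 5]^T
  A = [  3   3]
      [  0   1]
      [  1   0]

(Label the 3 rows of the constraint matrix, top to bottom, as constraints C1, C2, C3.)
Optimal: x = 0, y = 4
Binding: C1, x ≥ 0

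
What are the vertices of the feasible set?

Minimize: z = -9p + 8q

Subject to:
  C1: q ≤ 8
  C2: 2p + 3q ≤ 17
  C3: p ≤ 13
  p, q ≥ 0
Each vertex is the intersection of two constraint boundaries that also satisfies all remaining constraints:
  p = 0 and q = 0 → (0, 0)
  2p + 3q = 17 and q = 0 → (8.5, 0)
  2p + 3q = 17 and p = 0 → (0, 5.667)

Vertices: (0, 0), (8.5, 0), (0, 5.667)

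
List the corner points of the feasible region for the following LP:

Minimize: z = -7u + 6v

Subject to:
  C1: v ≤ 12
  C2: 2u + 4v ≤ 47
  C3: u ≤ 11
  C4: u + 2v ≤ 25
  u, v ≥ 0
Each vertex is the intersection of two constraint boundaries that also satisfies all remaining constraints:
  u = 0 and v = 0 → (0, 0)
  u = 11 and v = 0 → (11, 0)
  2u + 4v = 47 and u = 11 → (11, 6.25)
  2u + 4v = 47 and u = 0 → (0, 11.75)

Vertices: (0, 0), (11, 0), (11, 6.25), (0, 11.75)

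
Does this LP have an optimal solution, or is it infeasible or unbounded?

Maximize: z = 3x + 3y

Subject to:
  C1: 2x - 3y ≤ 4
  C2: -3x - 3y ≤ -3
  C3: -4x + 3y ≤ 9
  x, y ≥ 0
Feasible point: (0, 1) satisfies every constraint, so the LP is feasible.
Direction d = (1, 1): for each constraint row a, a·d ≤ 0 —
  (2)(1) + (-3)(1) = -1 ≤ 0
  (-3)(1) + (-3)(1) = -6 ≤ 0
  (-4)(1) + (3)(1) = -1 ≤ 0
and d ≥ 0, so (0, 1) + t·d stays feasible for every t ≥ 0. Along this ray z = 3x + 3y changes by 6 per unit t, so z → +∞.

The LP is unbounded; z can be made arbitrarily large.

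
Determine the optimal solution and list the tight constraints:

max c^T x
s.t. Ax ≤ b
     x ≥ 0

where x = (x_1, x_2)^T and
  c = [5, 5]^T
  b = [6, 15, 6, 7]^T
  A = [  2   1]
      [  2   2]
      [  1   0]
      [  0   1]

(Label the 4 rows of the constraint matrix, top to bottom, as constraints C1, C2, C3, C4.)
Optimal: x_1 = 0, x_2 = 6
Slack at optimum:
  C1: slack = 0 (binding)
  C2: slack = 3
  C3: slack = 6
  C4: slack = 1
  x_1 ≥ 0: x_1 = 0 (binding)
  x_2 ≥ 0: x_2 = 6
Binding constraints: C1, x_1 ≥ 0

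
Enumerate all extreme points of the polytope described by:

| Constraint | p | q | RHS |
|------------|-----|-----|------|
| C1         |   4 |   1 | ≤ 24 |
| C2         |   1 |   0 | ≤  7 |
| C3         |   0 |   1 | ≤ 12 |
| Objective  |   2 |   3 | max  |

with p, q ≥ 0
Each vertex is the intersection of two constraint boundaries that also satisfies all remaining constraints:
  p = 0 and q = 0 → (0, 0)
  4p + q = 24 and q = 0 → (6, 0)
  4p + q = 24 and q = 12 → (3, 12)
  q = 12 and p = 0 → (0, 12)

Vertices: (0, 0), (6, 0), (3, 12), (0, 12)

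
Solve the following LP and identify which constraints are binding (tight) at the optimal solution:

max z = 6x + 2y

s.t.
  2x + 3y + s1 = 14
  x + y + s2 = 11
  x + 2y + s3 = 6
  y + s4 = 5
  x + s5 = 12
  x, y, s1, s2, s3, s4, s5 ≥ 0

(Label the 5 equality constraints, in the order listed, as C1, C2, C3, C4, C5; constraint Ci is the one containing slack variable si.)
Optimal: x = 6, y = 0
Binding: C3, y ≥ 0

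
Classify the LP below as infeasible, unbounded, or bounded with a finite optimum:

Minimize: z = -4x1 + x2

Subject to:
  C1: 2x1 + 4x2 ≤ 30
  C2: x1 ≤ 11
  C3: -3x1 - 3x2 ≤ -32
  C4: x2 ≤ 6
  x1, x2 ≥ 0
The point (11, 0) satisfies every constraint, so the LP is feasible; the constraints give x1 ≤ 11 and x2 ≤ 6, which with x1, x2 ≥ 0 keep the feasible region inside a bounded box. A feasible, bounded LP attains a finite optimum at a vertex.

Evaluating z = -4x1 + x2 at each vertex:
  (10.67, 0): z = -42.67
  (11, 0): z = -44
  (11, 2): z = -42
  (6.333, 4.333): z = -21

Feasible with finite optimum z* = -44 at (11, 0).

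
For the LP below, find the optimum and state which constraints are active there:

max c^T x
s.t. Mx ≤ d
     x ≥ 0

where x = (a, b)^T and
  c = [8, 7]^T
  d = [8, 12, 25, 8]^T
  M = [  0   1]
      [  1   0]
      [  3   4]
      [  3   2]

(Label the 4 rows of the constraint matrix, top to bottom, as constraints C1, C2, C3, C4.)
Optimal: a = 0, b = 4
Binding: C4, a ≥ 0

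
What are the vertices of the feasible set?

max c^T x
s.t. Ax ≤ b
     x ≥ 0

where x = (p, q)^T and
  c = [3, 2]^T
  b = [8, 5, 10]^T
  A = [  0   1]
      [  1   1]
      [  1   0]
Each vertex is the intersection of two constraint boundaries that also satisfies all remaining constraints:
  p = 0 and q = 0 → (0, 0)
  p + q = 5 and q = 0 → (5, 0)
  p + q = 5 and p = 0 → (0, 5)

Vertices: (0, 0), (5, 0), (0, 5)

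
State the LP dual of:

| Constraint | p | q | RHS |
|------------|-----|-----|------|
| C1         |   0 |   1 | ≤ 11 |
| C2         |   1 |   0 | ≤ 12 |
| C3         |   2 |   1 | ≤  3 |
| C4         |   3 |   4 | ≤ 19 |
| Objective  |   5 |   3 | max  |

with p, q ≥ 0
Minimize: z = 11y1 + 12y2 + 3y3 + 19y4

Subject to:
  C1: -y2 - 2y3 - 3y4 ≤ -5
  C2: -y1 - y3 - 4y4 ≤ -3
  y1, y2, y3, y4 ≥ 0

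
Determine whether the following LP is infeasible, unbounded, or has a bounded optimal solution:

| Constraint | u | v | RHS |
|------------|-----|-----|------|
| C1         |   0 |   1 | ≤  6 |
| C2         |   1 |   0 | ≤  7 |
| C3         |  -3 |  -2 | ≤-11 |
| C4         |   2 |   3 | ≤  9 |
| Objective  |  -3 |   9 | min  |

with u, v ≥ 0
The point (4.5, 0) satisfies every constraint, so the LP is feasible; the constraints give u ≤ 7 and v ≤ 6, which with u, v ≥ 0 keep the feasible region inside a bounded box. A feasible, bounded LP attains a finite optimum at a vertex.

Evaluating z = -3u + 9v at each vertex:
  (3.667, 0): z = -11
  (4.5, 0): z = -13.5
  (3, 1): z = 0

Bounded optimum: z* = -13.5 at (4.5, 0).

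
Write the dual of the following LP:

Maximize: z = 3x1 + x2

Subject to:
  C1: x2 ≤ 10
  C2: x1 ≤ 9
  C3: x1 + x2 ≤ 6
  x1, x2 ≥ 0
Minimize: z = 10y1 + 9y2 + 6y3

Subject to:
  C1: -y2 - y3 ≤ -3
  C2: -y1 - y3 ≤ -1
  y1, y2, y3 ≥ 0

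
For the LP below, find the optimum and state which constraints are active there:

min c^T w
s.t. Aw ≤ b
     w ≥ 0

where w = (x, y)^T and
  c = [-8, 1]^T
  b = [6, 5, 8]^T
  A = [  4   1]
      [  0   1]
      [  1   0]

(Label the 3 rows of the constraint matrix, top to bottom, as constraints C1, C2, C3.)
Optimal: x = 1.5, y = 0
Slack at optimum:
  C1: slack = 0 (binding)
  C2: slack = 5
  C3: slack = 6.5
  x ≥ 0: x = 1.5
  y ≥ 0: y = 0 (binding)
Binding constraints: C1, y ≥ 0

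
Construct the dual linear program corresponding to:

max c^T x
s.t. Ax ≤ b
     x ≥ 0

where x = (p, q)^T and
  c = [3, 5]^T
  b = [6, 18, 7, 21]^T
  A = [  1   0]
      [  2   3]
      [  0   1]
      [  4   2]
Minimize: z = 6y1 + 18y2 + 7y3 + 21y4

Subject to:
  C1: -y1 - 2y2 - 4y4 ≤ -3
  C2: -3y2 - y3 - 2y4 ≤ -5
  y1, y2, y3, y4 ≥ 0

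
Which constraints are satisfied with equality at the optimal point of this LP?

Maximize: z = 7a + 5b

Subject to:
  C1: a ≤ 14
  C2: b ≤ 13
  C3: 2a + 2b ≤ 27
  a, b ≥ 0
Optimal: a = 13.5, b = 0
Binding: C3, b ≥ 0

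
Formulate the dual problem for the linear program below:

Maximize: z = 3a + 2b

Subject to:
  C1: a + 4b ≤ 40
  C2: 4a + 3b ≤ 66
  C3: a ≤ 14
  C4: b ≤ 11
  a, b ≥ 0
Minimize: z = 40y1 + 66y2 + 14y3 + 11y4

Subject to:
  C1: -y1 - 4y2 - y3 ≤ -3
  C2: -4y1 - 3y2 - y4 ≤ -2
  y1, y2, y3, y4 ≥ 0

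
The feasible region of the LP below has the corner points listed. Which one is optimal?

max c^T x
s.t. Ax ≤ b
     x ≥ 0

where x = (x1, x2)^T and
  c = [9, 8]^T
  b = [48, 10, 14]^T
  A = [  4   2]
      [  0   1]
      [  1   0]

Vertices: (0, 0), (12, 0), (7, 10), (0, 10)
Evaluating z = 9x1 + 8x2 at each vertex:
  (0, 0): z = 0
  (12, 0): z = 108
  (7, 10): z = 143
  (0, 10): z = 80

The largest value is z = 143, attained at (7, 10).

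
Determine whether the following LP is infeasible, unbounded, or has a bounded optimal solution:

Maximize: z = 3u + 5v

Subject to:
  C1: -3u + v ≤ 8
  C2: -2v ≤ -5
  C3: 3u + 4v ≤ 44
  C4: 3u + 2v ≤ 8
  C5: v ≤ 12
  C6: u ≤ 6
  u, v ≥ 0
The point (0, 4) satisfies every constraint, so the LP is feasible; the constraints give u ≤ 6 and v ≤ 12, which with u, v ≥ 0 keep the feasible region inside a bounded box. A feasible, bounded LP attains a finite optimum at a vertex.

Feasible with finite optimum z* = 20 at (0, 4).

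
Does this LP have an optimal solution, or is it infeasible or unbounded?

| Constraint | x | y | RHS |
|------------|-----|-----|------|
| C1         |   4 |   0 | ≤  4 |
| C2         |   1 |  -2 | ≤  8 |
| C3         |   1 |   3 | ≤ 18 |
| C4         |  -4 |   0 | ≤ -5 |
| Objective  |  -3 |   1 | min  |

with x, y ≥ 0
C1 requires 4x ≤ 4, while C4 (-4x ≤ -5) is equivalent to 4x ≥ 5. Together they would need 5 ≤ 4x ≤ 4, which is impossible since 5 > 4. No point satisfies all constraints.

Infeasible — the constraint set is empty.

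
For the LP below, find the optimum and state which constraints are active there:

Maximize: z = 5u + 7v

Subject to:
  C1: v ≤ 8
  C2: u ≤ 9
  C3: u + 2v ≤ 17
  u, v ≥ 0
Optimal: u = 9, v = 4
Binding: C2, C3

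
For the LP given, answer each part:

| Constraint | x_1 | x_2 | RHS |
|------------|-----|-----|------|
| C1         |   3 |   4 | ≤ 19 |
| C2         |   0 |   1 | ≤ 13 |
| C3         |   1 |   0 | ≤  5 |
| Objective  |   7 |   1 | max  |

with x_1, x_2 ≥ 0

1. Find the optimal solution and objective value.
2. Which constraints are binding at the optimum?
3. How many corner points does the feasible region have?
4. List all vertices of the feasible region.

1. x_1 = 5, x_2 = 1, z = 36
2. C1, C3
3. 4
4. (0, 0), (5, 0), (5, 1), (0, 4.75)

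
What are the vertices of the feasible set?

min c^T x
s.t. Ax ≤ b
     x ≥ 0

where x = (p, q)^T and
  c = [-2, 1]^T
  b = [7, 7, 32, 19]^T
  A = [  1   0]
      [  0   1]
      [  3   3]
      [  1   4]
Each vertex is the intersection of two constraint boundaries that also satisfies all remaining constraints:
  p = 0 and q = 0 → (0, 0)
  p = 7 and q = 0 → (7, 0)
  p = 7 and p + 4q = 19 → (7, 3)
  p + 4q = 19 and p = 0 → (0, 4.75)

Vertices: (0, 0), (7, 0), (7, 3), (0, 4.75)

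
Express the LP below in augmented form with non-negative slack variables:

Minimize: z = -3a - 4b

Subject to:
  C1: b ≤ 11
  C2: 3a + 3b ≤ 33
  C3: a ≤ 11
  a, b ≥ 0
min z = -3a - 4b

s.t.
  b + s1 = 11
  3a + 3b + s2 = 33
  a + s3 = 11
  a, b, s1, s2, s3 ≥ 0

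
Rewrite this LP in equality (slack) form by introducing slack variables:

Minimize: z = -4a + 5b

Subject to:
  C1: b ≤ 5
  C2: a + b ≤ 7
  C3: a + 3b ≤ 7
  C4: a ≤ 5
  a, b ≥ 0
min z = -4a + 5b

s.t.
  b + s1 = 5
  a + b + s2 = 7
  a + 3b + s3 = 7
  a + s4 = 5
  a, b, s1, s2, s3, s4 ≥ 0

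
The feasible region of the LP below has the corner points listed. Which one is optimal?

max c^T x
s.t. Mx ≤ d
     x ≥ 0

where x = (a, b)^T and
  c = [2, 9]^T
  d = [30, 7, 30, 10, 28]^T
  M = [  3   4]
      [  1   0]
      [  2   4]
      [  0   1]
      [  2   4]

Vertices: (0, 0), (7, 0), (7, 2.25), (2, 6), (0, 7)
Evaluating z = 2a + 9b at each vertex:
  (0, 0): z = 0
  (7, 0): z = 14
  (7, 2.25): z = 34.25
  (2, 6): z = 58
  (0, 7): z = 63

The largest value is z = 63, attained at (0, 7).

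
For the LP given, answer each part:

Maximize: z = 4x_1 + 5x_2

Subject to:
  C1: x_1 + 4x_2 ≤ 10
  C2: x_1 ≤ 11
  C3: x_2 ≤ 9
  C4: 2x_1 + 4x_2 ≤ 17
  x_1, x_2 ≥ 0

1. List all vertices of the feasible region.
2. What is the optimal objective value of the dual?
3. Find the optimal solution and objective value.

1. (0, 0), (8.5, 0), (7, 0.75), (0, 2.5)
2. 34 (by strong duality, equal to the primal optimum)
3. x_1 = 8.5, x_2 = 0, z = 34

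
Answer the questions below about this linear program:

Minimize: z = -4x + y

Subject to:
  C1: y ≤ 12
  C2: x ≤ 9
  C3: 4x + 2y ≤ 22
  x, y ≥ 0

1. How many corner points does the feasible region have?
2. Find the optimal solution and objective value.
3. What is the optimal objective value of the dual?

1. 3
2. x = 5.5, y = 0, z = -22
3. -22 (by strong duality, equal to the primal optimum)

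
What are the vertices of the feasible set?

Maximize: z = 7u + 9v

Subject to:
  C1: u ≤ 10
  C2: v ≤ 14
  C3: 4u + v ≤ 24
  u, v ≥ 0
Each vertex is the intersection of two constraint boundaries that also satisfies all remaining constraints:
  u = 0 and v = 0 → (0, 0)
  4u + v = 24 and v = 0 → (6, 0)
  v = 14 and 4u + v = 24 → (2.5, 14)
  v = 14 and u = 0 → (0, 14)

Vertices: (0, 0), (6, 0), (2.5, 14), (0, 14)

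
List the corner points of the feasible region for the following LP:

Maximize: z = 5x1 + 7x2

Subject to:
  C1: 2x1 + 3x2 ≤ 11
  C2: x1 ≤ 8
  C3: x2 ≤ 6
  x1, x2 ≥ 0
Each vertex is the intersection of two constraint boundaries that also satisfies all remaining constraints:
  x1 = 0 and x2 = 0 → (0, 0)
  2x1 + 3x2 = 11 and x2 = 0 → (5.5, 0)
  2x1 + 3x2 = 11 and x1 = 0 → (0, 3.667)

Vertices: (0, 0), (5.5, 0), (0, 3.667)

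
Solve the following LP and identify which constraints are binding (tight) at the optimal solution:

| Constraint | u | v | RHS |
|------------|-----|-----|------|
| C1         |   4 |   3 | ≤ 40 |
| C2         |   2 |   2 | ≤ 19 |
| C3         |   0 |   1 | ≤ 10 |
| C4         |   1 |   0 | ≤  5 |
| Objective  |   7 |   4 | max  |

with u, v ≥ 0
Optimal: u = 5, v = 4.5
Binding: C2, C4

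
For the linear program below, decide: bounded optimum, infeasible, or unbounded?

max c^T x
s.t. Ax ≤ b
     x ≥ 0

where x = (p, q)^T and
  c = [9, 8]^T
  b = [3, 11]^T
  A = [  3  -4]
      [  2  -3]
Feasible point: (0, 0) satisfies every constraint, so the LP is feasible.
Direction d = (0, 1): for each constraint row a, a·d ≤ 0 —
  (3)(0) + (-4)(1) = -4 ≤ 0
  (2)(0) + (-3)(1) = -3 ≤ 0
and d ≥ 0, so (0, 0) + t·d stays feasible for every t ≥ 0. Along this ray z = 9p + 8q changes by 8 per unit t, so z → +∞.

Unbounded: there is a feasible ray along which z → +∞.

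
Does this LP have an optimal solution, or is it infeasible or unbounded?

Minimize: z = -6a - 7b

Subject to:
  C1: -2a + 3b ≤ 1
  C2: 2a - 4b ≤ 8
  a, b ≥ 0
Feasible point: (0, 0) satisfies every constraint, so the LP is feasible.
Direction d = (3, 2): for each constraint row a, a·d ≤ 0 —
  (-2)(3) + (3)(2) = 0 ≤ 0
  (2)(3) + (-4)(2) = -2 ≤ 0
and d ≥ 0, so (0, 0) + t·d stays feasible for every t ≥ 0. Along this ray z = -6a - 7b changes by -32 per unit t, so z → −∞.

Unbounded: there is a feasible ray along which z → −∞.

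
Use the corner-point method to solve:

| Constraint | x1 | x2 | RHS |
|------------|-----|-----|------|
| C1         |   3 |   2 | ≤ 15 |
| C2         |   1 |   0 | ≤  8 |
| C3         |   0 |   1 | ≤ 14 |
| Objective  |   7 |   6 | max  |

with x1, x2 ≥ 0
Each vertex is the intersection of two constraint boundaries that also satisfies all remaining constraints:
  x1 = 0 and x2 = 0 → (0, 0)
  3x1 + 2x2 = 15 and x2 = 0 → (5, 0)
  3x1 + 2x2 = 15 and x1 = 0 → (0, 7.5)

Evaluating z = 7x1 + 6x2 at each vertex:
  (0, 0): z = 0
  (5, 0): z = 35
  (0, 7.5): z = 45

The maximum is at (0, 7.5) with z = 45.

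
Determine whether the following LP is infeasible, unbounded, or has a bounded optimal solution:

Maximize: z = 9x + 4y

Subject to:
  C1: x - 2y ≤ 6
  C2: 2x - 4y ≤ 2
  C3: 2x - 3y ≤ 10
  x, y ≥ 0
Feasible point: (0, 0) satisfies every constraint, so the LP is feasible.
Direction d = (0, 1): for each constraint row a, a·d ≤ 0 —
  (1)(0) + (-2)(1) = -2 ≤ 0
  (2)(0) + (-4)(1) = -4 ≤ 0
  (2)(0) + (-3)(1) = -3 ≤ 0
and d ≥ 0, so (0, 0) + t·d stays feasible for every t ≥ 0. Along this ray z = 9x + 4y changes by 4 per unit t, so z → +∞.

Unbounded: there is a feasible ray along which z → +∞.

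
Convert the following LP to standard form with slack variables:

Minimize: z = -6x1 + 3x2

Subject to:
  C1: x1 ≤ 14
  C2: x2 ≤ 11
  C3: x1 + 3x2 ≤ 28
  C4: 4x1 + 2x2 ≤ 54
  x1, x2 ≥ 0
min z = -6x1 + 3x2

s.t.
  x1 + s1 = 14
  x2 + s2 = 11
  x1 + 3x2 + s3 = 28
  4x1 + 2x2 + s4 = 54
  x1, x2, s1, s2, s3, s4 ≥ 0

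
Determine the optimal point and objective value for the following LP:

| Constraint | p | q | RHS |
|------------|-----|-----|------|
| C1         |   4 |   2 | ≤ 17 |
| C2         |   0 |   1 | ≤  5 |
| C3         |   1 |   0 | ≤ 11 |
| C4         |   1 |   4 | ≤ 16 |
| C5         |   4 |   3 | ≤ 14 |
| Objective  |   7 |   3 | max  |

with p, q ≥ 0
p = 3.5, q = 0, z = 24.5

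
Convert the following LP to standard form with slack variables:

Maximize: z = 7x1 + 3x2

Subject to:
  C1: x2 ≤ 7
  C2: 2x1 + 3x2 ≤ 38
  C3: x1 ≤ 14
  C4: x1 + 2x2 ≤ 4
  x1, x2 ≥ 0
max z = 7x1 + 3x2

s.t.
  x2 + s1 = 7
  2x1 + 3x2 + s2 = 38
  x1 + s3 = 14
  x1 + 2x2 + s4 = 4
  x1, x2, s1, s2, s3, s4 ≥ 0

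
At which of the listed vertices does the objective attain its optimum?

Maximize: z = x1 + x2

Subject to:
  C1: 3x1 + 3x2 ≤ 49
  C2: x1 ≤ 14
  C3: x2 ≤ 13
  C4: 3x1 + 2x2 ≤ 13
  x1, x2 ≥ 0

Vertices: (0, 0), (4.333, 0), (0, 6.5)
(0, 6.5) with z = 6.5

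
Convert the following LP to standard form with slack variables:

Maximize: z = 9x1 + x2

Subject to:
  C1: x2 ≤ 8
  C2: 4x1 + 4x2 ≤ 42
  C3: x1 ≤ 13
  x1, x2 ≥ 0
max z = 9x1 + x2

s.t.
  x2 + s1 = 8
  4x1 + 4x2 + s2 = 42
  x1 + s3 = 13
  x1, x2, s1, s2, s3 ≥ 0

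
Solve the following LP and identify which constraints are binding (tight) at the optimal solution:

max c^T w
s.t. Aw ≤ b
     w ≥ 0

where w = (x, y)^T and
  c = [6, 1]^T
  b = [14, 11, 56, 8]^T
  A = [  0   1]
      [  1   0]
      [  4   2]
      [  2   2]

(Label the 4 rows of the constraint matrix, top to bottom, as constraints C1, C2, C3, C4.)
Optimal: x = 4, y = 0
Slack at optimum:
  C1: slack = 14
  C2: slack = 7
  C3: slack = 40
  C4: slack = 0 (binding)
  x ≥ 0: x = 4
  y ≥ 0: y = 0 (binding)
Binding constraints: C4, y ≥ 0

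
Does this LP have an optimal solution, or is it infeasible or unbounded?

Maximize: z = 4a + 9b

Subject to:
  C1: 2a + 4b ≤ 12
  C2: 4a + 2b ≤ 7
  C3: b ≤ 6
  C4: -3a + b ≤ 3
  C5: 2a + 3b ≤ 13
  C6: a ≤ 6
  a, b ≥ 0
The point (0, 3) satisfies every constraint, so the LP is feasible; the constraints give a ≤ 6 and b ≤ 6, which with a, b ≥ 0 keep the feasible region inside a bounded box. A feasible, bounded LP attains a finite optimum at a vertex.

The LP has an optimal solution: (0, 3) with z = 27.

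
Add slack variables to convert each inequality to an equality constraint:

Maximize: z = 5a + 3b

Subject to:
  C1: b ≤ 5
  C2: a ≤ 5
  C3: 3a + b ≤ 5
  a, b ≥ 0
max z = 5a + 3b

s.t.
  b + s1 = 5
  a + s2 = 5
  3a + b + s3 = 5
  a, b, s1, s2, s3 ≥ 0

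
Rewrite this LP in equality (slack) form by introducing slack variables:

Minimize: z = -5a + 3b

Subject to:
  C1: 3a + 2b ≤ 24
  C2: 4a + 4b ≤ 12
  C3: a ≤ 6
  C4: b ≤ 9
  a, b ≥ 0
min z = -5a + 3b

s.t.
  3a + 2b + s1 = 24
  4a + 4b + s2 = 12
  a + s3 = 6
  b + s4 = 9
  a, b, s1, s2, s3, s4 ≥ 0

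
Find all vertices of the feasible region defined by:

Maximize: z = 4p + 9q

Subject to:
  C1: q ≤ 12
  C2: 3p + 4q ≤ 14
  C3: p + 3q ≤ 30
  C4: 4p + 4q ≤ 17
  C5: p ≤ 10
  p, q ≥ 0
Each vertex is the intersection of two constraint boundaries that also satisfies all remaining constraints:
  p = 0 and q = 0 → (0, 0)
  4p + 4q = 17 and q = 0 → (4.25, 0)
  3p + 4q = 14 and 4p + 4q = 17 → (3, 1.25)
  3p + 4q = 14 and p = 0 → (0, 3.5)

Vertices: (0, 0), (4.25, 0), (3, 1.25), (0, 3.5)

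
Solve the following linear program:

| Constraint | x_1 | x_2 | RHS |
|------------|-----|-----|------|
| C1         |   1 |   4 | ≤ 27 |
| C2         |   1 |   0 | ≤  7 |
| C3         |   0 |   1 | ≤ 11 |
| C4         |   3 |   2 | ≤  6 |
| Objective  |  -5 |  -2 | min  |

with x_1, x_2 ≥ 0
Each vertex is the intersection of two constraint boundaries that also satisfies all remaining constraints:
  x_1 = 0 and x_2 = 0 → (0, 0)
  3x_1 + 2x_2 = 6 and x_2 = 0 → (2, 0)
  3x_1 + 2x_2 = 6 and x_1 = 0 → (0, 3)

Evaluating z = -5x_1 - 2x_2 at each vertex:
  (0, 0): z = 0
  (2, 0): z = -10
  (0, 3): z = -6

The minimum is at (2, 0) with z = -10.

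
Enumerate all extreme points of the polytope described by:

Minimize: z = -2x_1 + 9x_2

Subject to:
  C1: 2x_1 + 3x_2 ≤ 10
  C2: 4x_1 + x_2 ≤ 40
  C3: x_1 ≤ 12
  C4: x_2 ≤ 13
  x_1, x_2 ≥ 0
Each vertex is the intersection of two constraint boundaries that also satisfies all remaining constraints:
  x_1 = 0 and x_2 = 0 → (0, 0)
  2x_1 + 3x_2 = 10 and x_2 = 0 → (5, 0)
  2x_1 + 3x_2 = 10 and x_1 = 0 → (0, 3.333)

Vertices: (0, 0), (5, 0), (0, 3.333)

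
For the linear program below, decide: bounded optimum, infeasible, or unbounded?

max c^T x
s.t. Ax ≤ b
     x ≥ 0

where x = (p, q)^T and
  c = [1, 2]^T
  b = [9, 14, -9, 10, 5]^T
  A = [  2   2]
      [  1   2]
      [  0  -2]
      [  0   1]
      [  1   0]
The point (0, 4.5) satisfies every constraint, so the LP is feasible; the constraints give p ≤ 5 and q ≤ 10, which with p, q ≥ 0 keep the feasible region inside a bounded box. A feasible, bounded LP attains a finite optimum at a vertex.

Evaluating z = p + 2q at each vertex:
  (0, 4.5): z = 9

Bounded optimum: z* = 9 at (0, 4.5).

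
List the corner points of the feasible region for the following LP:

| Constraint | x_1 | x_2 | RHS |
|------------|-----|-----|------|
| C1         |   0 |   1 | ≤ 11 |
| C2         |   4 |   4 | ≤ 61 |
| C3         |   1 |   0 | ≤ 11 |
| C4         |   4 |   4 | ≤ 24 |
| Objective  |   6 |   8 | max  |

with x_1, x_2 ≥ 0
Each vertex is the intersection of two constraint boundaries that also satisfies all remaining constraints:
  x_1 = 0 and x_2 = 0 → (0, 0)
  4x_1 + 4x_2 = 24 and x_2 = 0 → (6, 0)
  4x_1 + 4x_2 = 24 and x_1 = 0 → (0, 6)

Vertices: (0, 0), (6, 0), (0, 6)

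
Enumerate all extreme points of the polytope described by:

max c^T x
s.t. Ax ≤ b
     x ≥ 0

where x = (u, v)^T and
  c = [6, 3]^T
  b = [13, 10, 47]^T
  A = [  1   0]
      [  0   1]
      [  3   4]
Each vertex is the intersection of two constraint boundaries that also satisfies all remaining constraints:
  u = 0 and v = 0 → (0, 0)
  u = 13 and v = 0 → (13, 0)
  u = 13 and 3u + 4v = 47 → (13, 2)
  v = 10 and 3u + 4v = 47 → (2.333, 10)
  v = 10 and u = 0 → (0, 10)

Vertices: (0, 0), (13, 0), (13, 2), (2.333, 10), (0, 10)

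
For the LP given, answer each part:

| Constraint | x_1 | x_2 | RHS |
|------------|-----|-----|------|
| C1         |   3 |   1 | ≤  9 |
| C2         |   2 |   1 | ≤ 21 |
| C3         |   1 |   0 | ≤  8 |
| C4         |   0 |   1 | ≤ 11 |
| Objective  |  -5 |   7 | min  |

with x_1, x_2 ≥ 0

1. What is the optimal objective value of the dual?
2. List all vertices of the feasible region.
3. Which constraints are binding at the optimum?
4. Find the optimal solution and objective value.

1. -15 (by strong duality, equal to the primal optimum)
2. (0, 0), (3, 0), (0, 9)
3. C1, x_2 ≥ 0
4. x_1 = 3, x_2 = 0, z = -15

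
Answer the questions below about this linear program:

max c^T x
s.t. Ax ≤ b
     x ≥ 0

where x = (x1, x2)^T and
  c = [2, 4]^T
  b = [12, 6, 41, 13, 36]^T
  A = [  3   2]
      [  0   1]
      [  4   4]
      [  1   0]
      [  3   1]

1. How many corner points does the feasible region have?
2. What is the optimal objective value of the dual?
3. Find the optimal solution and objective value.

1. 3
2. 24 (by strong duality, equal to the primal optimum)
3. x1 = 0, x2 = 6, z = 24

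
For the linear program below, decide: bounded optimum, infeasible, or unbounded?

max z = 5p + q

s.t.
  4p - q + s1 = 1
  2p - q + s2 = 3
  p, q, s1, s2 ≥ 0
Feasible point: (0, 0) satisfies every constraint, so the LP is feasible.
Direction d = (0, 1): for each constraint row a, a·d ≤ 0 —
  (4)(0) + (-1)(1) = -1 ≤ 0
  (2)(0) + (-1)(1) = -1 ≤ 0
and d ≥ 0, so (0, 0) + t·d stays feasible for every t ≥ 0. Along this ray z = 5p + q changes by 1 per unit t, so z → +∞.

Unbounded — the objective can increase without bound over the feasible region.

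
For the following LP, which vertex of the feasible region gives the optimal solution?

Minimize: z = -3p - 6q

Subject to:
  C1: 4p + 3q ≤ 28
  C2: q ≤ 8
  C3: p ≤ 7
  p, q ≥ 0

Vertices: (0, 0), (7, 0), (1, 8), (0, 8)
Evaluating z = -3p - 6q at each vertex:
  (0, 0): z = 0
  (7, 0): z = -21
  (1, 8): z = -51
  (0, 8): z = -48

The smallest value is z = -51, attained at (1, 8).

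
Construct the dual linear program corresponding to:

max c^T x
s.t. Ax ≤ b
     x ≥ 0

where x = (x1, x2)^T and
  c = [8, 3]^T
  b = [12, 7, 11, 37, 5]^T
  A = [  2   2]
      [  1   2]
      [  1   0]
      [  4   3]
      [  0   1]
Minimize: z = 12y1 + 7y2 + 11y3 + 37y4 + 5y5

Subject to:
  C1: -2y1 - y2 - y3 - 4y4 ≤ -8
  C2: -2y1 - 2y2 - 3y4 - y5 ≤ -3
  y1, y2, y3, y4, y5 ≥ 0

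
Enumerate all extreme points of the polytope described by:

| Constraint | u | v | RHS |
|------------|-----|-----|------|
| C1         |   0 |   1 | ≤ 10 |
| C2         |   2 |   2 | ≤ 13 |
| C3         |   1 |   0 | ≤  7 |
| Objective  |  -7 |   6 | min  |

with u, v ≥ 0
Each vertex is the intersection of two constraint boundaries that also satisfies all remaining constraints:
  u = 0 and v = 0 → (0, 0)
  2u + 2v = 13 and v = 0 → (6.5, 0)
  2u + 2v = 13 and u = 0 → (0, 6.5)

Vertices: (0, 0), (6.5, 0), (0, 6.5)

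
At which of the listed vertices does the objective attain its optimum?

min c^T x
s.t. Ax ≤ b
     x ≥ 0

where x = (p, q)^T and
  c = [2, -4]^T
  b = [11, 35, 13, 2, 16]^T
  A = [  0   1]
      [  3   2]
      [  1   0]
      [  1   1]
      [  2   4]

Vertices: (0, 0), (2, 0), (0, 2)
(0, 2) with z = -8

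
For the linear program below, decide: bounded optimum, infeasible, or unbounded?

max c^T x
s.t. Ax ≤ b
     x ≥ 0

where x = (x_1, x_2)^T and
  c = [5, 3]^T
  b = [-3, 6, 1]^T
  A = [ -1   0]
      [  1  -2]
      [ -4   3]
Feasible point: (3, 0) satisfies every constraint, so the LP is feasible.
Direction d = (1, 1): for each constraint row a, a·d ≤ 0 —
  (-1)(1) + (0)(1) = -1 ≤ 0
  (1)(1) + (-2)(1) = -1 ≤ 0
  (-4)(1) + (3)(1) = -1 ≤ 0
and d ≥ 0, so (3, 0) + t·d stays feasible for every t ≥ 0. Along this ray z = 5x_1 + 3x_2 changes by 8 per unit t, so z → +∞.

Unbounded: there is a feasible ray along which z → +∞.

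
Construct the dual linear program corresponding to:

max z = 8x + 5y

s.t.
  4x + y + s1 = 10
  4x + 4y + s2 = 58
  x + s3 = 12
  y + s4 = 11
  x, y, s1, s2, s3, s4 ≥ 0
Minimize: z = 10y1 + 58y2 + 12y3 + 11y4

Subject to:
  C1: -4y1 - 4y2 - y3 ≤ -8
  C2: -y1 - 4y2 - y4 ≤ -5
  y1, y2, y3, y4 ≥ 0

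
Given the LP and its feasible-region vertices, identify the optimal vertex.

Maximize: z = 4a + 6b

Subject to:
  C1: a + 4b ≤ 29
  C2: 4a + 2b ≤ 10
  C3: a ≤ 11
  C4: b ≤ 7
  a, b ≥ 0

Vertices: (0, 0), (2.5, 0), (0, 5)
Evaluating z = 4a + 6b at each vertex:
  (0, 0): z = 0
  (2.5, 0): z = 10
  (0, 5): z = 30

The largest value is z = 30, attained at (0, 5).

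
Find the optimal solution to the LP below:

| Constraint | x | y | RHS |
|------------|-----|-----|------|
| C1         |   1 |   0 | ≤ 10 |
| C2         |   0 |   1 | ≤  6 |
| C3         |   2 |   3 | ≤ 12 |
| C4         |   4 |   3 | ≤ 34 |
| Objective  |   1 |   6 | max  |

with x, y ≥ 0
Each vertex is the intersection of two constraint boundaries that also satisfies all remaining constraints:
  x = 0 and y = 0 → (0, 0)
  2x + 3y = 12 and y = 0 → (6, 0)
  2x + 3y = 12 and x = 0 → (0, 4)

Evaluating z = x + 6y at each vertex:
  (0, 0): z = 0
  (6, 0): z = 6
  (0, 4): z = 24

The maximum is at (0, 4) with z = 24.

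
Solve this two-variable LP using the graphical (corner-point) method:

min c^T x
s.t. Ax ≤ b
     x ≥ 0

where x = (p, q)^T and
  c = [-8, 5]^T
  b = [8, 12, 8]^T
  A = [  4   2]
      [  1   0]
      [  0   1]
Each vertex is the intersection of two constraint boundaries that also satisfies all remaining constraints:
  p = 0 and q = 0 → (0, 0)
  4p + 2q = 8 and q = 0 → (2, 0)
  4p + 2q = 8 and p = 0 → (0, 4)

Evaluating z = -8p + 5q at each vertex:
  (0, 0): z = 0
  (2, 0): z = -16
  (0, 4): z = 20

The minimum is at (2, 0) with z = -16.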